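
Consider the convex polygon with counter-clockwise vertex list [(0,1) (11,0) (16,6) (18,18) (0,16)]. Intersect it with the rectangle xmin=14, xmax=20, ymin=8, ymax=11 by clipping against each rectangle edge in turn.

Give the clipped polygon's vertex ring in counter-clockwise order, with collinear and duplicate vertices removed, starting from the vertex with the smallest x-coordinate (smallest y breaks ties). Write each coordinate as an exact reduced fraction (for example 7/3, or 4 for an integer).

1. After x ≥ 14: [(14,18/5) (16,6) (18,18) (14,158/9)]
2. After x ≤ 20: [(14,18/5) (16,6) (18,18) (14,158/9)]
3. After y ≥ 8: [(14,8) (49/3,8) (18,18) (14,158/9)]
4. After y ≤ 11: [(14,11) (14,8) (49/3,8) (101/6,11)]
5. Canonical ring: [(14,8) (49/3,8) (101/6,11) (14,11)]

Clipped polygon: [(14,8) (49/3,8) (101/6,11) (14,11)]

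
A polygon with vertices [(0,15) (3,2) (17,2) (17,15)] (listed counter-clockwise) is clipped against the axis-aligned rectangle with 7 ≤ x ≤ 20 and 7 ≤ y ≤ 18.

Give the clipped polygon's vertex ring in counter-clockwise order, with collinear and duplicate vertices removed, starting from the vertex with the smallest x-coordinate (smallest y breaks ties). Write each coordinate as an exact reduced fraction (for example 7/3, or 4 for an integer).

Clipped polygon: [(7,7) (17,7) (17,15) (7,15)]

1. After x ≥ 7: [(7,15) (7,2) (17,2) (17,15)]
2. After x ≤ 20: [(7,15) (7,2) (17,2) (17,15)]
3. After y ≥ 7: [(7,15) (7,7) (17,7) (17,15)]
4. After y ≤ 18: [(7,15) (7,7) (17,7) (17,15)]
5. Canonical ring: [(7,7) (17,7) (17,15) (7,15)]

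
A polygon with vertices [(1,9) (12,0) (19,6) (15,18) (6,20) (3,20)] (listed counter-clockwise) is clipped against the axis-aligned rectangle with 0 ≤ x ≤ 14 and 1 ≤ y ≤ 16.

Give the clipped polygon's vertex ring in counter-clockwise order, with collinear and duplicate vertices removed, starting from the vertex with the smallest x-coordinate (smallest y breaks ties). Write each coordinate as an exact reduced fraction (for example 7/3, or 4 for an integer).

Clipped polygon: [(1,9) (97/9,1) (79/6,1) (14,12/7) (14,16) (25/11,16)]

1. After x ≥ 0: [(1,9) (12,0) (19,6) (15,18) (6,20) (3,20)]
2. After x ≤ 14: [(1,9) (12,0) (14,12/7) (14,164/9) (6,20) (3,20)]
3. After y ≥ 1: [(1,9) (97/9,1) (79/6,1) (14,12/7) (14,164/9) (6,20) (3,20)]
4. After y ≤ 16: [(25/11,16) (1,9) (97/9,1) (79/6,1) (14,12/7) (14,16)]
5. Canonical ring: [(1,9) (97/9,1) (79/6,1) (14,12/7) (14,16) (25/11,16)]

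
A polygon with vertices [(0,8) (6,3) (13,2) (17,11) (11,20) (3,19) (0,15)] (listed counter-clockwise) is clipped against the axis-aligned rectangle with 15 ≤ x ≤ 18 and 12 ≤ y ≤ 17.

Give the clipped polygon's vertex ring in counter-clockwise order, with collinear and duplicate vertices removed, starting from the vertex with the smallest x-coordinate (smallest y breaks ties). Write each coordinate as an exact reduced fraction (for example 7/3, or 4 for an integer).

1. After x ≥ 15: [(15,13/2) (17,11) (15,14)]
2. After x ≤ 18: [(15,13/2) (17,11) (15,14)]
3. After y ≥ 12: [(15,12) (49/3,12) (15,14)]
4. After y ≤ 17: [(15,12) (49/3,12) (15,14)]
5. Canonical ring: [(15,12) (49/3,12) (15,14)]

Clipped polygon: [(15,12) (49/3,12) (15,14)]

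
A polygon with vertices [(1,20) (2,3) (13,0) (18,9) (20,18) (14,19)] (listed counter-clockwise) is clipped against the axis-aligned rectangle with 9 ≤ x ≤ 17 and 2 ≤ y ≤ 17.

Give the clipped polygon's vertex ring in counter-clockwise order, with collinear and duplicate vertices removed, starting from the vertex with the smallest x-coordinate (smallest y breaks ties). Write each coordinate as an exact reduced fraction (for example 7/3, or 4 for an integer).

1. After x ≥ 9: [(9,252/13) (9,12/11) (13,0) (18,9) (20,18) (14,19)]
2. After x ≤ 17: [(9,252/13) (9,12/11) (13,0) (17,36/5) (17,37/2) (14,19)]
3. After y ≥ 2: [(9,252/13) (9,2) (127/9,2) (17,36/5) (17,37/2) (14,19)]
4. After y ≤ 17: [(9,17) (9,2) (127/9,2) (17,36/5) (17,17)]
5. Canonical ring: [(9,2) (127/9,2) (17,36/5) (17,17) (9,17)]

Clipped polygon: [(9,2) (127/9,2) (17,36/5) (17,17) (9,17)]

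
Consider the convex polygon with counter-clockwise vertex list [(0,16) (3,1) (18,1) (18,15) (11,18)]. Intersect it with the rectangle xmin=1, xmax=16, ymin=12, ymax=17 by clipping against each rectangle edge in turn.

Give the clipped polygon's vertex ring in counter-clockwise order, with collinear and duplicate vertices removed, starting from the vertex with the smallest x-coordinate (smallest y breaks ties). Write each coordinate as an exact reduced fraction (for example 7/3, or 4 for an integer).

1. After x ≥ 1: [(1,178/11) (1,11) (3,1) (18,1) (18,15) (11,18)]
2. After x ≤ 16: [(1,178/11) (1,11) (3,1) (16,1) (16,111/7) (11,18)]
3. After y ≥ 12: [(1,178/11) (1,12) (16,12) (16,111/7) (11,18)]
4. After y ≤ 17: [(11/2,17) (1,178/11) (1,12) (16,12) (16,111/7) (40/3,17)]
5. Canonical ring: [(1,12) (16,12) (16,111/7) (40/3,17) (11/2,17) (1,178/11)]

Clipped polygon: [(1,12) (16,12) (16,111/7) (40/3,17) (11/2,17) (1,178/11)]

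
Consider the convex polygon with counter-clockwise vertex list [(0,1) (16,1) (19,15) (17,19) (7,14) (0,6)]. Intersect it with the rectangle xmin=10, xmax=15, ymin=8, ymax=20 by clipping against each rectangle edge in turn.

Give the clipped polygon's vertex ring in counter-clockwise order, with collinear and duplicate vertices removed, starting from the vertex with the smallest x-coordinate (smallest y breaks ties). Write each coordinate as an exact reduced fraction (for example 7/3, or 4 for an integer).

Clipped polygon: [(10,8) (15,8) (15,18) (10,31/2)]

1. After x ≥ 10: [(10,1) (16,1) (19,15) (17,19) (10,31/2)]
2. After x ≤ 15: [(10,1) (15,1) (15,18) (10,31/2)]
3. After y ≥ 8: [(10,8) (15,8) (15,18) (10,31/2)]
4. After y ≤ 20: [(10,8) (15,8) (15,18) (10,31/2)]
5. Canonical ring: [(10,8) (15,8) (15,18) (10,31/2)]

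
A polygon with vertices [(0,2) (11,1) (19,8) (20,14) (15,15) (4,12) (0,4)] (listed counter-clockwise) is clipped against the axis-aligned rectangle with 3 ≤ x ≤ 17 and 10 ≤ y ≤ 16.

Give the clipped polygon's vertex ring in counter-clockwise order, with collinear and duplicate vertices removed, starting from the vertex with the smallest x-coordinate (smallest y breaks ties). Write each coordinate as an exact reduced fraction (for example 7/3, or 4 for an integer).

Clipped polygon: [(3,10) (17,10) (17,73/5) (15,15) (4,12)]

1. After x ≥ 3: [(3,19/11) (11,1) (19,8) (20,14) (15,15) (4,12) (3,10)]
2. After x ≤ 17: [(3,19/11) (11,1) (17,25/4) (17,73/5) (15,15) (4,12) (3,10)]
3. After y ≥ 10: [(3,10) (17,10) (17,73/5) (15,15) (4,12) (3,10)]
4. After y ≤ 16: [(3,10) (17,10) (17,73/5) (15,15) (4,12) (3,10)]
5. Canonical ring: [(3,10) (17,10) (17,73/5) (15,15) (4,12)]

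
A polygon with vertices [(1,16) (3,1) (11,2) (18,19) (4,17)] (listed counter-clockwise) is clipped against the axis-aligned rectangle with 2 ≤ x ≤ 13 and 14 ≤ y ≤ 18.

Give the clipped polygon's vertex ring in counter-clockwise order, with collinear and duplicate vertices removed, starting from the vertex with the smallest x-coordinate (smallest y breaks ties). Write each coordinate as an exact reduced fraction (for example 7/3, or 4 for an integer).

Clipped polygon: [(2,14) (13,14) (13,18) (11,18) (4,17) (2,49/3)]

1. After x ≥ 2: [(2,49/3) (2,17/2) (3,1) (11,2) (18,19) (4,17)]
2. After x ≤ 13: [(2,49/3) (2,17/2) (3,1) (11,2) (13,48/7) (13,128/7) (4,17)]
3. After y ≥ 14: [(2,49/3) (2,14) (13,14) (13,128/7) (4,17)]
4. After y ≤ 18: [(2,49/3) (2,14) (13,14) (13,18) (11,18) (4,17)]
5. Canonical ring: [(2,14) (13,14) (13,18) (11,18) (4,17) (2,49/3)]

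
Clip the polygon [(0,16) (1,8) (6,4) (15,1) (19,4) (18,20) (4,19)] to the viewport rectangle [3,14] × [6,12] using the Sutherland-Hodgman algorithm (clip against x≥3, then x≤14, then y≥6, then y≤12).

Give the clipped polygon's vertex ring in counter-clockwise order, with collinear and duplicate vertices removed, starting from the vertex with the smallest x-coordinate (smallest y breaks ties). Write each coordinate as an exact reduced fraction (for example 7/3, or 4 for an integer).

1. After x ≥ 3: [(3,73/4) (3,32/5) (6,4) (15,1) (19,4) (18,20) (4,19)]
2. After x ≤ 14: [(3,73/4) (3,32/5) (6,4) (14,4/3) (14,138/7) (4,19)]
3. After y ≥ 6: [(3,73/4) (3,32/5) (7/2,6) (14,6) (14,138/7) (4,19)]
4. After y ≤ 12: [(3,12) (3,32/5) (7/2,6) (14,6) (14,12)]
5. Canonical ring: [(3,32/5) (7/2,6) (14,6) (14,12) (3,12)]

Clipped polygon: [(3,32/5) (7/2,6) (14,6) (14,12) (3,12)]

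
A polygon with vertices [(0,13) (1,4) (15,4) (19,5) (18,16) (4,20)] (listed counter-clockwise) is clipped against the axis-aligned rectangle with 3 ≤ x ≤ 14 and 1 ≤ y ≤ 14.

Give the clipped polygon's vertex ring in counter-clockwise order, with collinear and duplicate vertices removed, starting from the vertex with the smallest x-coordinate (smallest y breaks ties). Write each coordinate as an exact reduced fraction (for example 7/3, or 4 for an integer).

1. After x ≥ 3: [(3,73/4) (3,4) (15,4) (19,5) (18,16) (4,20)]
2. After x ≤ 14: [(3,73/4) (3,4) (14,4) (14,120/7) (4,20)]
3. After y ≥ 1: [(3,73/4) (3,4) (14,4) (14,120/7) (4,20)]
4. After y ≤ 14: [(3,14) (3,4) (14,4) (14,14)]
5. Canonical ring: [(3,4) (14,4) (14,14) (3,14)]

Clipped polygon: [(3,4) (14,4) (14,14) (3,14)]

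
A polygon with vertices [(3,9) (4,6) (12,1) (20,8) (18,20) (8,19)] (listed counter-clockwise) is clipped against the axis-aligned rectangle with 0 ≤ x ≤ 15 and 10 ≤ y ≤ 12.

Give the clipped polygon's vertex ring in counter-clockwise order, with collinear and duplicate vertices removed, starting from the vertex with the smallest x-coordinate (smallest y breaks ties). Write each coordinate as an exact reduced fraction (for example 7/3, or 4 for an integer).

Clipped polygon: [(7/2,10) (15,10) (15,12) (9/2,12)]

1. After x ≥ 0: [(3,9) (4,6) (12,1) (20,8) (18,20) (8,19)]
2. After x ≤ 15: [(3,9) (4,6) (12,1) (15,29/8) (15,197/10) (8,19)]
3. After y ≥ 10: [(7/2,10) (15,10) (15,197/10) (8,19)]
4. After y ≤ 12: [(9/2,12) (7/2,10) (15,10) (15,12)]
5. Canonical ring: [(7/2,10) (15,10) (15,12) (9/2,12)]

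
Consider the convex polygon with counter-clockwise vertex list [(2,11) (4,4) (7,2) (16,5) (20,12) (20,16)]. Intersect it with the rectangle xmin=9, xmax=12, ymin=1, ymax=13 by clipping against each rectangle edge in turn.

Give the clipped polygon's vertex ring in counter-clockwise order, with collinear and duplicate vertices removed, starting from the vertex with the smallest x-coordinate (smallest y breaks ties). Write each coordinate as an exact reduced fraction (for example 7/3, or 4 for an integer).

1. After x ≥ 9: [(9,233/18) (9,8/3) (16,5) (20,12) (20,16)]
2. After x ≤ 12: [(12,124/9) (9,233/18) (9,8/3) (12,11/3)]
3. After y ≥ 1: [(12,124/9) (9,233/18) (9,8/3) (12,11/3)]
4. After y ≤ 13: [(12,13) (46/5,13) (9,233/18) (9,8/3) (12,11/3)]
5. Canonical ring: [(9,8/3) (12,11/3) (12,13) (46/5,13) (9,233/18)]

Clipped polygon: [(9,8/3) (12,11/3) (12,13) (46/5,13) (9,233/18)]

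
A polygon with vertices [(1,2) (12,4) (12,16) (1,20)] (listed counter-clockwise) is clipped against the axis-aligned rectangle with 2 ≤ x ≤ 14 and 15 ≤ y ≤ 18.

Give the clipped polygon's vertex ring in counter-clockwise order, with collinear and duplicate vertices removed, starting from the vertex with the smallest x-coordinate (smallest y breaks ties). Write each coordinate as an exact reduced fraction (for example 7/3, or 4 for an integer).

Clipped polygon: [(2,15) (12,15) (12,16) (13/2,18) (2,18)]

1. After x ≥ 2: [(2,24/11) (12,4) (12,16) (2,216/11)]
2. After x ≤ 14: [(2,24/11) (12,4) (12,16) (2,216/11)]
3. After y ≥ 15: [(2,15) (12,15) (12,16) (2,216/11)]
4. After y ≤ 18: [(2,18) (2,15) (12,15) (12,16) (13/2,18)]
5. Canonical ring: [(2,15) (12,15) (12,16) (13/2,18) (2,18)]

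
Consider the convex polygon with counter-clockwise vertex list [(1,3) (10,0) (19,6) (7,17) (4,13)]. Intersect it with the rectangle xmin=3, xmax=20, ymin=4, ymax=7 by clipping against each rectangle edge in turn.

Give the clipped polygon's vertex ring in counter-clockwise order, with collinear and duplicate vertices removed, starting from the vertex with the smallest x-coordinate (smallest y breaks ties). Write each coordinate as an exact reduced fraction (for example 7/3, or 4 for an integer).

Clipped polygon: [(3,4) (16,4) (19,6) (197/11,7) (3,7)]

1. After x ≥ 3: [(3,29/3) (3,7/3) (10,0) (19,6) (7,17) (4,13)]
2. After x ≤ 20: [(3,29/3) (3,7/3) (10,0) (19,6) (7,17) (4,13)]
3. After y ≥ 4: [(3,29/3) (3,4) (16,4) (19,6) (7,17) (4,13)]
4. After y ≤ 7: [(3,7) (3,4) (16,4) (19,6) (197/11,7)]
5. Canonical ring: [(3,4) (16,4) (19,6) (197/11,7) (3,7)]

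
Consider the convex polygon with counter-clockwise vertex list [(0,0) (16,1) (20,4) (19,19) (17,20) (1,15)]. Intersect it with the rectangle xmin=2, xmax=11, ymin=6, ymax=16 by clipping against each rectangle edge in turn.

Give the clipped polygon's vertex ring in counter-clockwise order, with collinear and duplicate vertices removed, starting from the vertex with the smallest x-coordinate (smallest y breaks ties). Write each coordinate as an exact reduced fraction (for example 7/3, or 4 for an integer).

Clipped polygon: [(2,6) (11,6) (11,16) (21/5,16) (2,245/16)]

1. After x ≥ 2: [(2,1/8) (16,1) (20,4) (19,19) (17,20) (2,245/16)]
2. After x ≤ 11: [(2,1/8) (11,11/16) (11,145/8) (2,245/16)]
3. After y ≥ 6: [(2,6) (11,6) (11,145/8) (2,245/16)]
4. After y ≤ 16: [(2,6) (11,6) (11,16) (21/5,16) (2,245/16)]
5. Canonical ring: [(2,6) (11,6) (11,16) (21/5,16) (2,245/16)]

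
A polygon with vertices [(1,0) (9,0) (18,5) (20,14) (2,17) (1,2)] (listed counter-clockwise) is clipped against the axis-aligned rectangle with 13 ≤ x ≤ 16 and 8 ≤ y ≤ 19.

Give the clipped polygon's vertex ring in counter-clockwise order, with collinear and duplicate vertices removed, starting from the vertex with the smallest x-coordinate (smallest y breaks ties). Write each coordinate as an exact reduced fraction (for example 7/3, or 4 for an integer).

Clipped polygon: [(13,8) (16,8) (16,44/3) (13,91/6)]

1. After x ≥ 13: [(13,20/9) (18,5) (20,14) (13,91/6)]
2. After x ≤ 16: [(13,20/9) (16,35/9) (16,44/3) (13,91/6)]
3. After y ≥ 8: [(13,8) (16,8) (16,44/3) (13,91/6)]
4. After y ≤ 19: [(13,8) (16,8) (16,44/3) (13,91/6)]
5. Canonical ring: [(13,8) (16,8) (16,44/3) (13,91/6)]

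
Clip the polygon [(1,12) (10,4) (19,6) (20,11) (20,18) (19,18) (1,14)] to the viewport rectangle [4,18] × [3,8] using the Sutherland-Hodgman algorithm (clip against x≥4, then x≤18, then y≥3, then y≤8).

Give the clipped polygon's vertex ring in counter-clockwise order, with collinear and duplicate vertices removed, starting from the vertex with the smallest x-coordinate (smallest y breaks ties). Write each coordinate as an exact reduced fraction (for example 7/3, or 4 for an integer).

Clipped polygon: [(11/2,8) (10,4) (18,52/9) (18,8)]

1. After x ≥ 4: [(4,28/3) (10,4) (19,6) (20,11) (20,18) (19,18) (4,44/3)]
2. After x ≤ 18: [(4,28/3) (10,4) (18,52/9) (18,160/9) (4,44/3)]
3. After y ≥ 3: [(4,28/3) (10,4) (18,52/9) (18,160/9) (4,44/3)]
4. After y ≤ 8: [(11/2,8) (10,4) (18,52/9) (18,8)]
5. Canonical ring: [(11/2,8) (10,4) (18,52/9) (18,8)]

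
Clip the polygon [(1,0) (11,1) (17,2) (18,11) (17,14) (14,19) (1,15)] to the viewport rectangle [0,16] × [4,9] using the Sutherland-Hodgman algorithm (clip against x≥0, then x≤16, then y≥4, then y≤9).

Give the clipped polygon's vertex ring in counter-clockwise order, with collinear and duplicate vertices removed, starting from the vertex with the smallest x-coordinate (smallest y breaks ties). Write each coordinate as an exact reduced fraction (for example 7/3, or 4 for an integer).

Clipped polygon: [(1,4) (16,4) (16,9) (1,9)]

1. After x ≥ 0: [(1,0) (11,1) (17,2) (18,11) (17,14) (14,19) (1,15)]
2. After x ≤ 16: [(1,0) (11,1) (16,11/6) (16,47/3) (14,19) (1,15)]
3. After y ≥ 4: [(1,4) (16,4) (16,47/3) (14,19) (1,15)]
4. After y ≤ 9: [(1,9) (1,4) (16,4) (16,9)]
5. Canonical ring: [(1,4) (16,4) (16,9) (1,9)]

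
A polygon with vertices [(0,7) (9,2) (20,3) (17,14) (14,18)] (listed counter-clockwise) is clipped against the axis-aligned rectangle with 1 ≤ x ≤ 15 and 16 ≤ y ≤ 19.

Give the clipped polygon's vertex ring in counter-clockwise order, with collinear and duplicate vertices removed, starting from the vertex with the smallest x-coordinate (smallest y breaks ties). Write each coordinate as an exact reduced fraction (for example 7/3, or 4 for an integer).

1. After x ≥ 1: [(1,109/14) (1,58/9) (9,2) (20,3) (17,14) (14,18)]
2. After x ≤ 15: [(1,109/14) (1,58/9) (9,2) (15,28/11) (15,50/3) (14,18)]
3. After y ≥ 16: [(126/11,16) (15,16) (15,50/3) (14,18)]
4. After y ≤ 19: [(126/11,16) (15,16) (15,50/3) (14,18)]
5. Canonical ring: [(126/11,16) (15,16) (15,50/3) (14,18)]

Clipped polygon: [(126/11,16) (15,16) (15,50/3) (14,18)]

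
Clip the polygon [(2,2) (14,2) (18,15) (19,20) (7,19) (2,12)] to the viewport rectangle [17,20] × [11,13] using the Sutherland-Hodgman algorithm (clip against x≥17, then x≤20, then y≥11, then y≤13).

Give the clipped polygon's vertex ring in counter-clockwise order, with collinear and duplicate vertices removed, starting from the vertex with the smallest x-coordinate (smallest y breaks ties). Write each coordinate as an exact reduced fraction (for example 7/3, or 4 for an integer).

Clipped polygon: [(17,47/4) (226/13,13) (17,13)]

1. After x ≥ 17: [(17,47/4) (18,15) (19,20) (17,119/6)]
2. After x ≤ 20: [(17,47/4) (18,15) (19,20) (17,119/6)]
3. After y ≥ 11: [(17,47/4) (18,15) (19,20) (17,119/6)]
4. After y ≤ 13: [(17,13) (17,47/4) (226/13,13)]
5. Canonical ring: [(17,47/4) (226/13,13) (17,13)]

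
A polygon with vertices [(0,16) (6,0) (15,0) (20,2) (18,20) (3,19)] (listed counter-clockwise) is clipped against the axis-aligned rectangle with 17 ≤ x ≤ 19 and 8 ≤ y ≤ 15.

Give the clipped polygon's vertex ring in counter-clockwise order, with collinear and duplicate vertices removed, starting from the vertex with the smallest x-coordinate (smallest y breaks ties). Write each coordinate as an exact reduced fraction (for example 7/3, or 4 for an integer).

1. After x ≥ 17: [(17,4/5) (20,2) (18,20) (17,299/15)]
2. After x ≤ 19: [(17,4/5) (19,8/5) (19,11) (18,20) (17,299/15)]
3. After y ≥ 8: [(17,8) (19,8) (19,11) (18,20) (17,299/15)]
4. After y ≤ 15: [(17,15) (17,8) (19,8) (19,11) (167/9,15)]
5. Canonical ring: [(17,8) (19,8) (19,11) (167/9,15) (17,15)]

Clipped polygon: [(17,8) (19,8) (19,11) (167/9,15) (17,15)]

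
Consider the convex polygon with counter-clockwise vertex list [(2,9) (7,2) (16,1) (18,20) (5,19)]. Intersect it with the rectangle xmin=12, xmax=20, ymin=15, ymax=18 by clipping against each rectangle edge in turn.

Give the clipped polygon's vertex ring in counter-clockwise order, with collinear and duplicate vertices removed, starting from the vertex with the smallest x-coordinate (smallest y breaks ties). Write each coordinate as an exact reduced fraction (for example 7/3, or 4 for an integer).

1. After x ≥ 12: [(12,13/9) (16,1) (18,20) (12,254/13)]
2. After x ≤ 20: [(12,13/9) (16,1) (18,20) (12,254/13)]
3. After y ≥ 15: [(12,15) (332/19,15) (18,20) (12,254/13)]
4. After y ≤ 18: [(12,18) (12,15) (332/19,15) (338/19,18)]
5. Canonical ring: [(12,15) (332/19,15) (338/19,18) (12,18)]

Clipped polygon: [(12,15) (332/19,15) (338/19,18) (12,18)]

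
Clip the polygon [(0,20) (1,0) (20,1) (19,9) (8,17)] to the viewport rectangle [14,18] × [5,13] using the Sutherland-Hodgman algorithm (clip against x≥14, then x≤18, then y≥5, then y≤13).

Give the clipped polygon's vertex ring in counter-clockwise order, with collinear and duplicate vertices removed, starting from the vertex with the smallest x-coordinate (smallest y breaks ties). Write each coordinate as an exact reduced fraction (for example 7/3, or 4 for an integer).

Clipped polygon: [(14,5) (18,5) (18,107/11) (14,139/11)]

1. After x ≥ 14: [(14,13/19) (20,1) (19,9) (14,139/11)]
2. After x ≤ 18: [(14,13/19) (18,17/19) (18,107/11) (14,139/11)]
3. After y ≥ 5: [(14,5) (18,5) (18,107/11) (14,139/11)]
4. After y ≤ 13: [(14,5) (18,5) (18,107/11) (14,139/11)]
5. Canonical ring: [(14,5) (18,5) (18,107/11) (14,139/11)]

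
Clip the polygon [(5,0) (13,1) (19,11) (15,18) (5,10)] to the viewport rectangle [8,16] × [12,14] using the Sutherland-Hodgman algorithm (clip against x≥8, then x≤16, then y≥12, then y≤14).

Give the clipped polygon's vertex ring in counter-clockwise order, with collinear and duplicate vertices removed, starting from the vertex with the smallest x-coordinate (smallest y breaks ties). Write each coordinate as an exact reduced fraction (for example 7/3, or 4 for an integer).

Clipped polygon: [(8,12) (16,12) (16,14) (10,14) (8,62/5)]

1. After x ≥ 8: [(8,3/8) (13,1) (19,11) (15,18) (8,62/5)]
2. After x ≤ 16: [(8,3/8) (13,1) (16,6) (16,65/4) (15,18) (8,62/5)]
3. After y ≥ 12: [(8,12) (16,12) (16,65/4) (15,18) (8,62/5)]
4. After y ≤ 14: [(8,12) (16,12) (16,14) (10,14) (8,62/5)]
5. Canonical ring: [(8,12) (16,12) (16,14) (10,14) (8,62/5)]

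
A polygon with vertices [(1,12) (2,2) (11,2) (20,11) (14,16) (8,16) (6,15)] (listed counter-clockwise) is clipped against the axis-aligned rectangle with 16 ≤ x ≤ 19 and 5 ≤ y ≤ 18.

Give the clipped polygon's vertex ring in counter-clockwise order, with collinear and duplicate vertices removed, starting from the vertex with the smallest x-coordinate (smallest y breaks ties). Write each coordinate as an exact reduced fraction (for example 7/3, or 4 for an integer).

1. After x ≥ 16: [(16,7) (20,11) (16,43/3)]
2. After x ≤ 19: [(16,7) (19,10) (19,71/6) (16,43/3)]
3. After y ≥ 5: [(16,7) (19,10) (19,71/6) (16,43/3)]
4. After y ≤ 18: [(16,7) (19,10) (19,71/6) (16,43/3)]
5. Canonical ring: [(16,7) (19,10) (19,71/6) (16,43/3)]

Clipped polygon: [(16,7) (19,10) (19,71/6) (16,43/3)]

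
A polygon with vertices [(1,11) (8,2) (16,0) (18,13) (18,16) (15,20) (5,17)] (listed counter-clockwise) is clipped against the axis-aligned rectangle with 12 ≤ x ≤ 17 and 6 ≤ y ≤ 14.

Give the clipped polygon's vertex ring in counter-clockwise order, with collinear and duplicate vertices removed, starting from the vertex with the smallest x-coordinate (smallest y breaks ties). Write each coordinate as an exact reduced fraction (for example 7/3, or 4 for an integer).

1. After x ≥ 12: [(12,1) (16,0) (18,13) (18,16) (15,20) (12,191/10)]
2. After x ≤ 17: [(12,1) (16,0) (17,13/2) (17,52/3) (15,20) (12,191/10)]
3. After y ≥ 6: [(12,6) (220/13,6) (17,13/2) (17,52/3) (15,20) (12,191/10)]
4. After y ≤ 14: [(12,14) (12,6) (220/13,6) (17,13/2) (17,14)]
5. Canonical ring: [(12,6) (220/13,6) (17,13/2) (17,14) (12,14)]

Clipped polygon: [(12,6) (220/13,6) (17,13/2) (17,14) (12,14)]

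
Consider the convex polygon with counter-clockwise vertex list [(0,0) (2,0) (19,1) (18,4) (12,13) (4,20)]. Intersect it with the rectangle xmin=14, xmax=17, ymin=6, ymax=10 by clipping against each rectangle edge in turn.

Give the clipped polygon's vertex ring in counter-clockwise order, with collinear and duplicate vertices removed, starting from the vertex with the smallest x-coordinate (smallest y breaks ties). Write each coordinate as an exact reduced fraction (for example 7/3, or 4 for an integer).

1. After x ≥ 14: [(14,12/17) (19,1) (18,4) (14,10)]
2. After x ≤ 17: [(14,12/17) (17,15/17) (17,11/2) (14,10)]
3. After y ≥ 6: [(14,6) (50/3,6) (14,10)]
4. After y ≤ 10: [(14,6) (50/3,6) (14,10)]
5. Canonical ring: [(14,6) (50/3,6) (14,10)]

Clipped polygon: [(14,6) (50/3,6) (14,10)]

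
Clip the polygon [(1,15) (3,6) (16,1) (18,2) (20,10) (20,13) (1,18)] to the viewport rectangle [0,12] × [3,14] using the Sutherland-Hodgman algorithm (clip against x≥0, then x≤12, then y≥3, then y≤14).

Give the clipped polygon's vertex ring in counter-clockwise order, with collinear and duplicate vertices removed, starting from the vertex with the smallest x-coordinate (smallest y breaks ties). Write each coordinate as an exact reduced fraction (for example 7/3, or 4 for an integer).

1. After x ≥ 0: [(1,15) (3,6) (16,1) (18,2) (20,10) (20,13) (1,18)]
2. After x ≤ 12: [(1,15) (3,6) (12,33/13) (12,287/19) (1,18)]
3. After y ≥ 3: [(1,15) (3,6) (54/5,3) (12,3) (12,287/19) (1,18)]
4. After y ≤ 14: [(11/9,14) (3,6) (54/5,3) (12,3) (12,14)]
5. Canonical ring: [(11/9,14) (3,6) (54/5,3) (12,3) (12,14)]

Clipped polygon: [(11/9,14) (3,6) (54/5,3) (12,3) (12,14)]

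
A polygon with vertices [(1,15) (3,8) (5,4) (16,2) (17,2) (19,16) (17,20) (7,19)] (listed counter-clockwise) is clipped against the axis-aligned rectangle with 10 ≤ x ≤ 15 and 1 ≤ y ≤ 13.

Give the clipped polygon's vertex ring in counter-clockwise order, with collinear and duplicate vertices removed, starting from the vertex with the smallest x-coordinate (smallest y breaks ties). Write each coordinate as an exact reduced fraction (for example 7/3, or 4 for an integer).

Clipped polygon: [(10,34/11) (15,24/11) (15,13) (10,13)]

1. After x ≥ 10: [(10,34/11) (16,2) (17,2) (19,16) (17,20) (10,193/10)]
2. After x ≤ 15: [(10,34/11) (15,24/11) (15,99/5) (10,193/10)]
3. After y ≥ 1: [(10,34/11) (15,24/11) (15,99/5) (10,193/10)]
4. After y ≤ 13: [(10,13) (10,34/11) (15,24/11) (15,13)]
5. Canonical ring: [(10,34/11) (15,24/11) (15,13) (10,13)]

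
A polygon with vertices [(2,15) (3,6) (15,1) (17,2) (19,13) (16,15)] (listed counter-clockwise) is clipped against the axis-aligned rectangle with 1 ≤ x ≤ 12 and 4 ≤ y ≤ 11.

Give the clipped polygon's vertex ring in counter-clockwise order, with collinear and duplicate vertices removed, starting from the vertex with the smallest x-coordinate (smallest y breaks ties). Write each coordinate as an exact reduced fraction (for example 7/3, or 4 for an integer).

Clipped polygon: [(22/9,11) (3,6) (39/5,4) (12,4) (12,11)]

1. After x ≥ 1: [(2,15) (3,6) (15,1) (17,2) (19,13) (16,15)]
2. After x ≤ 12: [(12,15) (2,15) (3,6) (12,9/4)]
3. After y ≥ 4: [(12,4) (12,15) (2,15) (3,6) (39/5,4)]
4. After y ≤ 11: [(12,4) (12,11) (22/9,11) (3,6) (39/5,4)]
5. Canonical ring: [(22/9,11) (3,6) (39/5,4) (12,4) (12,11)]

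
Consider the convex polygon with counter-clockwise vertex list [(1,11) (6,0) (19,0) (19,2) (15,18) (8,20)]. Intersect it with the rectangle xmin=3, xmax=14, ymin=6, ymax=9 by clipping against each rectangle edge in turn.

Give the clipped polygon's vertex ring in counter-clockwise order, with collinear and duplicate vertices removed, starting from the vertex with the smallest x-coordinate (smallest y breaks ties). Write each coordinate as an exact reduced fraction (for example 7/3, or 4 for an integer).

1. After x ≥ 3: [(3,95/7) (3,33/5) (6,0) (19,0) (19,2) (15,18) (8,20)]
2. After x ≤ 14: [(3,95/7) (3,33/5) (6,0) (14,0) (14,128/7) (8,20)]
3. After y ≥ 6: [(3,95/7) (3,33/5) (36/11,6) (14,6) (14,128/7) (8,20)]
4. After y ≤ 9: [(3,9) (3,33/5) (36/11,6) (14,6) (14,9)]
5. Canonical ring: [(3,33/5) (36/11,6) (14,6) (14,9) (3,9)]

Clipped polygon: [(3,33/5) (36/11,6) (14,6) (14,9) (3,9)]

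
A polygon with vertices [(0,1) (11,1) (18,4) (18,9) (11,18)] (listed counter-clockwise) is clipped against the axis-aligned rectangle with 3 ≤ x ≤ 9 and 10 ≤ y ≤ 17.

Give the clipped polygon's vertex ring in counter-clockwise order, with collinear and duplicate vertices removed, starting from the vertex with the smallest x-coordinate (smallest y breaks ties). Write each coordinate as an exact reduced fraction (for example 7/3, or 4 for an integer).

Clipped polygon: [(99/17,10) (9,10) (9,164/11)]

1. After x ≥ 3: [(3,62/11) (3,1) (11,1) (18,4) (18,9) (11,18)]
2. After x ≤ 9: [(9,164/11) (3,62/11) (3,1) (9,1)]
3. After y ≥ 10: [(9,10) (9,164/11) (99/17,10)]
4. After y ≤ 17: [(9,10) (9,164/11) (99/17,10)]
5. Canonical ring: [(99/17,10) (9,10) (9,164/11)]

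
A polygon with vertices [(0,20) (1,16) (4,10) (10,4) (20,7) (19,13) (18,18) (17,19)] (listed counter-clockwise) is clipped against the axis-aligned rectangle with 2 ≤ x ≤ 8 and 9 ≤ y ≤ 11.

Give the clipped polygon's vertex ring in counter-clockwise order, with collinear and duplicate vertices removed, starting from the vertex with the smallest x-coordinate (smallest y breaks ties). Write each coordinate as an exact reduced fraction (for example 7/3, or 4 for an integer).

Clipped polygon: [(7/2,11) (4,10) (5,9) (8,9) (8,11)]

1. After x ≥ 2: [(2,338/17) (2,14) (4,10) (10,4) (20,7) (19,13) (18,18) (17,19)]
2. After x ≤ 8: [(8,332/17) (2,338/17) (2,14) (4,10) (8,6)]
3. After y ≥ 9: [(8,9) (8,332/17) (2,338/17) (2,14) (4,10) (5,9)]
4. After y ≤ 11: [(8,9) (8,11) (7/2,11) (4,10) (5,9)]
5. Canonical ring: [(7/2,11) (4,10) (5,9) (8,9) (8,11)]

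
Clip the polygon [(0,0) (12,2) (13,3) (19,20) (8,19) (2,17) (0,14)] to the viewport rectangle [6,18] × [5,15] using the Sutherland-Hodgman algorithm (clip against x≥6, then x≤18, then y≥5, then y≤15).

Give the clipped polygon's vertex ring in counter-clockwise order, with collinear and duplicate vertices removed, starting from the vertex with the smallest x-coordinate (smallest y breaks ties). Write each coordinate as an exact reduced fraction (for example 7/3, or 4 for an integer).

Clipped polygon: [(6,5) (233/17,5) (293/17,15) (6,15)]

1. After x ≥ 6: [(6,1) (12,2) (13,3) (19,20) (8,19) (6,55/3)]
2. After x ≤ 18: [(6,1) (12,2) (13,3) (18,103/6) (18,219/11) (8,19) (6,55/3)]
3. After y ≥ 5: [(6,5) (233/17,5) (18,103/6) (18,219/11) (8,19) (6,55/3)]
4. After y ≤ 15: [(6,15) (6,5) (233/17,5) (293/17,15)]
5. Canonical ring: [(6,5) (233/17,5) (293/17,15) (6,15)]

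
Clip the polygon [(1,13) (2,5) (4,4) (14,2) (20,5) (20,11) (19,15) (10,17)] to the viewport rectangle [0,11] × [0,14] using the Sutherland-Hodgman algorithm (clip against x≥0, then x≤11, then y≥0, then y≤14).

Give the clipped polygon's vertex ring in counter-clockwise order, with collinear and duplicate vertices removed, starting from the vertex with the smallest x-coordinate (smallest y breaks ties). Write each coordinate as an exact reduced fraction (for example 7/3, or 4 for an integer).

Clipped polygon: [(1,13) (2,5) (4,4) (11,13/5) (11,14) (13/4,14)]

1. After x ≥ 0: [(1,13) (2,5) (4,4) (14,2) (20,5) (20,11) (19,15) (10,17)]
2. After x ≤ 11: [(1,13) (2,5) (4,4) (11,13/5) (11,151/9) (10,17)]
3. After y ≥ 0: [(1,13) (2,5) (4,4) (11,13/5) (11,151/9) (10,17)]
4. After y ≤ 14: [(13/4,14) (1,13) (2,5) (4,4) (11,13/5) (11,14)]
5. Canonical ring: [(1,13) (2,5) (4,4) (11,13/5) (11,14) (13/4,14)]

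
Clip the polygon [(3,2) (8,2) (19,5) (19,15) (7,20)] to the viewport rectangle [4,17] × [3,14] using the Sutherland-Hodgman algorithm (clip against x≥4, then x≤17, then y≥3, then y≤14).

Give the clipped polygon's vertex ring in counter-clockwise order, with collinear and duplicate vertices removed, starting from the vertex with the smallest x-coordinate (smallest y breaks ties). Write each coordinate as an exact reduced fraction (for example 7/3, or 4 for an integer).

1. After x ≥ 4: [(4,13/2) (4,2) (8,2) (19,5) (19,15) (7,20)]
2. After x ≤ 17: [(4,13/2) (4,2) (8,2) (17,49/11) (17,95/6) (7,20)]
3. After y ≥ 3: [(4,13/2) (4,3) (35/3,3) (17,49/11) (17,95/6) (7,20)]
4. After y ≤ 14: [(17/3,14) (4,13/2) (4,3) (35/3,3) (17,49/11) (17,14)]
5. Canonical ring: [(4,3) (35/3,3) (17,49/11) (17,14) (17/3,14) (4,13/2)]

Clipped polygon: [(4,3) (35/3,3) (17,49/11) (17,14) (17/3,14) (4,13/2)]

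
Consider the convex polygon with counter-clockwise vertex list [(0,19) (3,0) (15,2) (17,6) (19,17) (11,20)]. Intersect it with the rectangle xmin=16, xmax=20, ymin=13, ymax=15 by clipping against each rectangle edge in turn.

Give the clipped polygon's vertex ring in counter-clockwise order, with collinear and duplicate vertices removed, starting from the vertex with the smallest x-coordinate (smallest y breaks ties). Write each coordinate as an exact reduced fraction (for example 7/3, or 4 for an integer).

1. After x ≥ 16: [(16,4) (17,6) (19,17) (16,145/8)]
2. After x ≤ 20: [(16,4) (17,6) (19,17) (16,145/8)]
3. After y ≥ 13: [(16,13) (201/11,13) (19,17) (16,145/8)]
4. After y ≤ 15: [(16,15) (16,13) (201/11,13) (205/11,15)]
5. Canonical ring: [(16,13) (201/11,13) (205/11,15) (16,15)]

Clipped polygon: [(16,13) (201/11,13) (205/11,15) (16,15)]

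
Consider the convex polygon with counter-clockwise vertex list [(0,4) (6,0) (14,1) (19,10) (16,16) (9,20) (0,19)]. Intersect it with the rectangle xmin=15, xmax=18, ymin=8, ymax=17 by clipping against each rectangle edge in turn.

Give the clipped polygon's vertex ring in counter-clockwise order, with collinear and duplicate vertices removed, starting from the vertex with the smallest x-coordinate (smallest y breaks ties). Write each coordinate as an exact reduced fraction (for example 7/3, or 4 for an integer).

1. After x ≥ 15: [(15,14/5) (19,10) (16,16) (15,116/7)]
2. After x ≤ 18: [(15,14/5) (18,41/5) (18,12) (16,16) (15,116/7)]
3. After y ≥ 8: [(15,8) (161/9,8) (18,41/5) (18,12) (16,16) (15,116/7)]
4. After y ≤ 17: [(15,8) (161/9,8) (18,41/5) (18,12) (16,16) (15,116/7)]
5. Canonical ring: [(15,8) (161/9,8) (18,41/5) (18,12) (16,16) (15,116/7)]

Clipped polygon: [(15,8) (161/9,8) (18,41/5) (18,12) (16,16) (15,116/7)]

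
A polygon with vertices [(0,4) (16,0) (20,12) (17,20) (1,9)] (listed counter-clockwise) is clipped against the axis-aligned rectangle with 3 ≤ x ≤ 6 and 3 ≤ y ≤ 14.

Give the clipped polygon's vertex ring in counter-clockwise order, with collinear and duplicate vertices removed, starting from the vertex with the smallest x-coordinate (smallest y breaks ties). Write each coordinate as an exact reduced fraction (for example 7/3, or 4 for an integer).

Clipped polygon: [(3,13/4) (4,3) (6,3) (6,199/16) (3,83/8)]

1. After x ≥ 3: [(3,13/4) (16,0) (20,12) (17,20) (3,83/8)]
2. After x ≤ 6: [(3,13/4) (6,5/2) (6,199/16) (3,83/8)]
3. After y ≥ 3: [(3,13/4) (4,3) (6,3) (6,199/16) (3,83/8)]
4. After y ≤ 14: [(3,13/4) (4,3) (6,3) (6,199/16) (3,83/8)]
5. Canonical ring: [(3,13/4) (4,3) (6,3) (6,199/16) (3,83/8)]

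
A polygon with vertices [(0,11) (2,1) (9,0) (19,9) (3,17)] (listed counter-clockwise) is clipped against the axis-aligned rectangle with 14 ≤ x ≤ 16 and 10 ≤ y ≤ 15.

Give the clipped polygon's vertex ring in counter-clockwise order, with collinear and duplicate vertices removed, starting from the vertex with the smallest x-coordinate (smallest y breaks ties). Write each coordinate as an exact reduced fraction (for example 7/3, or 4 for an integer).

1. After x ≥ 14: [(14,9/2) (19,9) (14,23/2)]
2. After x ≤ 16: [(14,9/2) (16,63/10) (16,21/2) (14,23/2)]
3. After y ≥ 10: [(14,10) (16,10) (16,21/2) (14,23/2)]
4. After y ≤ 15: [(14,10) (16,10) (16,21/2) (14,23/2)]
5. Canonical ring: [(14,10) (16,10) (16,21/2) (14,23/2)]

Clipped polygon: [(14,10) (16,10) (16,21/2) (14,23/2)]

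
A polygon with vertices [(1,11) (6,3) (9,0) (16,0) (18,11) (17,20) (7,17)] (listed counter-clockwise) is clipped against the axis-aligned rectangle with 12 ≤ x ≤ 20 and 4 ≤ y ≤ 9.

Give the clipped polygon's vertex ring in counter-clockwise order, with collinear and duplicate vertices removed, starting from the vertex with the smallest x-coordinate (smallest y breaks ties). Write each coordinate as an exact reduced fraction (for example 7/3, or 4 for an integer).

1. After x ≥ 12: [(12,0) (16,0) (18,11) (17,20) (12,37/2)]
2. After x ≤ 20: [(12,0) (16,0) (18,11) (17,20) (12,37/2)]
3. After y ≥ 4: [(12,4) (184/11,4) (18,11) (17,20) (12,37/2)]
4. After y ≤ 9: [(12,9) (12,4) (184/11,4) (194/11,9)]
5. Canonical ring: [(12,4) (184/11,4) (194/11,9) (12,9)]

Clipped polygon: [(12,4) (184/11,4) (194/11,9) (12,9)]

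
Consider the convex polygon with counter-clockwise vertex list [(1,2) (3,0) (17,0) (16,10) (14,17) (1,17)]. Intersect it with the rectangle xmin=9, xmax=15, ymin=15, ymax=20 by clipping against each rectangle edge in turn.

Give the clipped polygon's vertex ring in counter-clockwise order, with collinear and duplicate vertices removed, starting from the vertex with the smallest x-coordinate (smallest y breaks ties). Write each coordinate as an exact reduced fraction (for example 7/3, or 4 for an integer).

1. After x ≥ 9: [(9,0) (17,0) (16,10) (14,17) (9,17)]
2. After x ≤ 15: [(9,0) (15,0) (15,27/2) (14,17) (9,17)]
3. After y ≥ 15: [(9,15) (102/7,15) (14,17) (9,17)]
4. After y ≤ 20: [(9,15) (102/7,15) (14,17) (9,17)]
5. Canonical ring: [(9,15) (102/7,15) (14,17) (9,17)]

Clipped polygon: [(9,15) (102/7,15) (14,17) (9,17)]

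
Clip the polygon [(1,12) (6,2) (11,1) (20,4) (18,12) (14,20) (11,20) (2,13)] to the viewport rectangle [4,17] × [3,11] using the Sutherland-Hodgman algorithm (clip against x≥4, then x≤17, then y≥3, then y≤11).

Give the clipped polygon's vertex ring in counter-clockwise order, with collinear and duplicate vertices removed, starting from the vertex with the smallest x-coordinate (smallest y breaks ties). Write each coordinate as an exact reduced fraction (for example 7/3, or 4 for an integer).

1. After x ≥ 4: [(4,6) (6,2) (11,1) (20,4) (18,12) (14,20) (11,20) (4,131/9)]
2. After x ≤ 17: [(4,6) (6,2) (11,1) (17,3) (17,14) (14,20) (11,20) (4,131/9)]
3. After y ≥ 3: [(4,6) (11/2,3) (17,3) (17,3) (17,14) (14,20) (11,20) (4,131/9)]
4. After y ≤ 11: [(4,11) (4,6) (11/2,3) (17,3) (17,3) (17,11)]
5. Canonical ring: [(4,6) (11/2,3) (17,3) (17,11) (4,11)]

Clipped polygon: [(4,6) (11/2,3) (17,3) (17,11) (4,11)]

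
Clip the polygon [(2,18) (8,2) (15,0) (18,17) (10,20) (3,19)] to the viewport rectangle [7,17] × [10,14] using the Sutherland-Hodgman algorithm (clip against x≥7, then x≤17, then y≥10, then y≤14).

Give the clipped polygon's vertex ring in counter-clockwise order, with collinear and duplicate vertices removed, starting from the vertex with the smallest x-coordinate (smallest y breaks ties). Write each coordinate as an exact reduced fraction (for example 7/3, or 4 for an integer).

1. After x ≥ 7: [(7,14/3) (8,2) (15,0) (18,17) (10,20) (7,137/7)]
2. After x ≤ 17: [(7,14/3) (8,2) (15,0) (17,34/3) (17,139/8) (10,20) (7,137/7)]
3. After y ≥ 10: [(7,10) (285/17,10) (17,34/3) (17,139/8) (10,20) (7,137/7)]
4. After y ≤ 14: [(7,14) (7,10) (285/17,10) (17,34/3) (17,14)]
5. Canonical ring: [(7,10) (285/17,10) (17,34/3) (17,14) (7,14)]

Clipped polygon: [(7,10) (285/17,10) (17,34/3) (17,14) (7,14)]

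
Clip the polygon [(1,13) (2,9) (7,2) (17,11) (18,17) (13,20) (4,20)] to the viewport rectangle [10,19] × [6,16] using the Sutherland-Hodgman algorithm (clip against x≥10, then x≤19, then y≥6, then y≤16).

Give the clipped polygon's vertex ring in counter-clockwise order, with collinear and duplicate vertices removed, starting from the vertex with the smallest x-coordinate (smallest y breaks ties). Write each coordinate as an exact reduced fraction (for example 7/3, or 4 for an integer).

Clipped polygon: [(10,6) (103/9,6) (17,11) (107/6,16) (10,16)]

1. After x ≥ 10: [(10,47/10) (17,11) (18,17) (13,20) (10,20)]
2. After x ≤ 19: [(10,47/10) (17,11) (18,17) (13,20) (10,20)]
3. After y ≥ 6: [(10,6) (103/9,6) (17,11) (18,17) (13,20) (10,20)]
4. After y ≤ 16: [(10,16) (10,6) (103/9,6) (17,11) (107/6,16)]
5. Canonical ring: [(10,6) (103/9,6) (17,11) (107/6,16) (10,16)]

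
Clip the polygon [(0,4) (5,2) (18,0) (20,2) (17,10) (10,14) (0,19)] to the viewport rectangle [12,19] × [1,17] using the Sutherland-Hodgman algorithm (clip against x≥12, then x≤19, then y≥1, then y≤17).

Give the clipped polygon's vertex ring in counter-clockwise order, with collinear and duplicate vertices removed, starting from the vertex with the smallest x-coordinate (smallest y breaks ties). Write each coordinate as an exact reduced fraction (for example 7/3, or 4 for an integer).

1. After x ≥ 12: [(12,12/13) (18,0) (20,2) (17,10) (12,90/7)]
2. After x ≤ 19: [(12,12/13) (18,0) (19,1) (19,14/3) (17,10) (12,90/7)]
3. After y ≥ 1: [(12,1) (19,1) (19,1) (19,14/3) (17,10) (12,90/7)]
4. After y ≤ 17: [(12,1) (19,1) (19,1) (19,14/3) (17,10) (12,90/7)]
5. Canonical ring: [(12,1) (19,1) (19,14/3) (17,10) (12,90/7)]

Clipped polygon: [(12,1) (19,1) (19,14/3) (17,10) (12,90/7)]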